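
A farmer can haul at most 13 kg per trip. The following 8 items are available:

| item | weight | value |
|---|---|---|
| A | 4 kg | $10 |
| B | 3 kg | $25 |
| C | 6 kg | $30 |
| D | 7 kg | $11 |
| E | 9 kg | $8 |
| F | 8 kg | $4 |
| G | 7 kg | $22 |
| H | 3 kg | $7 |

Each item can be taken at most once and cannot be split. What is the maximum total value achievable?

This is a 0/1 knapsack; check combinations near the capacity.
- A+B+C: weight 4+3+6=13, value 10+25+30=65
- B+C+H: weight 3+6+3=12, value 25+30+7=62
- B+C: weight 3+6=9, value 25+30=55
Best: $65.

$65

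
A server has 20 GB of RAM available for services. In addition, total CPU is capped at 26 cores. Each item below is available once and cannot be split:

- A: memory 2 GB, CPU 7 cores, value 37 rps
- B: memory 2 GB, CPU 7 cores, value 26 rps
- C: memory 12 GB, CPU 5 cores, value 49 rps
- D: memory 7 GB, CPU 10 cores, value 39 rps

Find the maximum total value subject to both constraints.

112 rps

Feasible sets respecting both limits:
- A+B+C: memory 16, CPU 19, value 112
- A+B+D: memory 11, CPU 24, value 102
- C+D: memory 19, CPU 15, value 88
Best: 112 rps.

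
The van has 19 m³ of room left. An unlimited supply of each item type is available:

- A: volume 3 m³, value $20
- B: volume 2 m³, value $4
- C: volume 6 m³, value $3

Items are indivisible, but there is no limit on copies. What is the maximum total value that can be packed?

Best value-per-unit is A at 20/3, and filling with it alone uses volume 6×3=18. No mix of the others beats 6×20 = 120.

$120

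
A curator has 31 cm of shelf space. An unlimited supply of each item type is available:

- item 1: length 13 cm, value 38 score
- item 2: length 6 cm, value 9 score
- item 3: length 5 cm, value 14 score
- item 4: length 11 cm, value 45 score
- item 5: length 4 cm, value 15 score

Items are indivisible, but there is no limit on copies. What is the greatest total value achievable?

120 score

Best value-per-unit is item 4 at 45/11; filling with it alone gives 2×45 = 90.
Optimal mix: 2×item 4 + 2×item 5 → length 30, value 120.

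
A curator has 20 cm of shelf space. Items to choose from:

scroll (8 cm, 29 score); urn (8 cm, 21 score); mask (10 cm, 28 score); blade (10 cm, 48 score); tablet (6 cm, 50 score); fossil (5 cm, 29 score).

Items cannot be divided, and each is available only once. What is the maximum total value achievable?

108 score

Check high-value combinations within 20 cm:
- scroll+tablet+fossil: length 8+6+5=19, value 29+50+29=108
- urn+tablet+fossil: length 8+6+5=19, value 21+50+29=100
- blade+tablet: length 10+6=16, value 48+50=98
Best: 108 score.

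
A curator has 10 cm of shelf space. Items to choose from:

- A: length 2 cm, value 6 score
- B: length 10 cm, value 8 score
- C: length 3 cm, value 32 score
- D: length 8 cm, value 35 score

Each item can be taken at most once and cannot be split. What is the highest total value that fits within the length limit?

Check high-value combinations within 10 cm:
- A+D: length 2+8=10, value 6+35=41
- A+C: length 2+3=5, value 6+32=38
- D: length 8, value 35
- C: length 3, value 32
Best: 41 score.

41 score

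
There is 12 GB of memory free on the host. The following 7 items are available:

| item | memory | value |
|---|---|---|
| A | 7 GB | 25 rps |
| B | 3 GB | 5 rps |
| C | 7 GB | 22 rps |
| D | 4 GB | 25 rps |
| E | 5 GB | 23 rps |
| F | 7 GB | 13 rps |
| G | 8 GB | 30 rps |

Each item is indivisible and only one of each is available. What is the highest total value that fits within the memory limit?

55 rps

This is a 0/1 knapsack; check combinations near the capacity.
- D+G: memory 4+8=12, value 25+30=55
- B+D+E: memory 3+4+5=12, value 5+25+23=53
- A+D: memory 7+4=11, value 25+25=50
- D+E: memory 4+5=9, value 25+23=48
Best: 55 rps.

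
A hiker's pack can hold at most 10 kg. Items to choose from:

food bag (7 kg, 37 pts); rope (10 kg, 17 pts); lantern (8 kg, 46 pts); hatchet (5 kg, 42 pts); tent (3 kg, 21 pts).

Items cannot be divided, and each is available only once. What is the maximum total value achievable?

Check high-value combinations within 10 kg:
- hatchet+tent: weight 5+3=8, value 42+21=63
- food bag+tent: weight 7+3=10, value 37+21=58
- lantern: weight 8, value 46
- hatchet: weight 5, value 42
Best: 63 pts.

63 pts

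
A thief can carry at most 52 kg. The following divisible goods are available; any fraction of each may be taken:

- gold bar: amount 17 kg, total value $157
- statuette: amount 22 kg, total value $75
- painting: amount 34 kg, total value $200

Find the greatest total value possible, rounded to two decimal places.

360.41

Take in order of value per unit:
- gold bar (157/17 per unit): all 17 → value 157, running total 157.00
- painting (200/34 per unit): all 34 → value 200, running total 357.00
- statuette (75/22 per unit): 1 of 22 → value 1×75/22 = 3.4091, running total 360.41
Total 360.41.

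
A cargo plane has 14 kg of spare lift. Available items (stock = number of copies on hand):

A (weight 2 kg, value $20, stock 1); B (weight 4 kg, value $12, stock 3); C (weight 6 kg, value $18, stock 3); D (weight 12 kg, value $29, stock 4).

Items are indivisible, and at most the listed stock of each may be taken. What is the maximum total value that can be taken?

Best selections within weight 14 and stock limits:
- 1×A + 2×C: weight 14, value 56
- 1×A + 3×B: weight 14, value 56
Best: $56.

$56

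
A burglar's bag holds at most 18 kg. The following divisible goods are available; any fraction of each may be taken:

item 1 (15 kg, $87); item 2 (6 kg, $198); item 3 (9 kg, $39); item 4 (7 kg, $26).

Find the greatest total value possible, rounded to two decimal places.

Take in order of value per unit:
- item 2 (198/6 per unit): all 6 → value 198, running total 198.00
- item 1 (87/15 per unit): 12 of 15 → value 12×87/15 = 69.6000, running total 267.60
Total 267.60.

267.60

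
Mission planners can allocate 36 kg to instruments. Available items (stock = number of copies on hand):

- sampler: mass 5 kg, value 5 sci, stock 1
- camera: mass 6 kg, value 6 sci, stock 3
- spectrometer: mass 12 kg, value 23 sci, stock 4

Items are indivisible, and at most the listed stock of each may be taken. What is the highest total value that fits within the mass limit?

69 sci

Top feasible selections:
- 3×spectrometer: mass 36, value 69
- 2×camera + 2×spectrometer: mass 36, value 58
- 1×sampler + 1×camera + 2×spectrometer: mass 35, value 57
Best: 69 sci.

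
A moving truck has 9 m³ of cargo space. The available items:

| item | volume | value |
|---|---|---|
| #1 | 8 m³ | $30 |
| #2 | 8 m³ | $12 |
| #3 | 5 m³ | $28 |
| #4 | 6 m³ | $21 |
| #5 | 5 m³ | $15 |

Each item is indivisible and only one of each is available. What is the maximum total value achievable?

$30

Check high-value combinations within 9 m³:
- #1: volume 8, value 30
- #3: volume 5, value 28
- #4: volume 6, value 21
- #5: volume 5, value 15
Best: $30.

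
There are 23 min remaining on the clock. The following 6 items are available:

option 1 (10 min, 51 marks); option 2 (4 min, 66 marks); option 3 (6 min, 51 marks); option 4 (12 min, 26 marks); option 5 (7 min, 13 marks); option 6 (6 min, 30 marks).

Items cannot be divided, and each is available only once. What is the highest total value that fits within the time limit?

Check high-value combinations within 23 min:
- option 1+option 2+option 3: time 10+4+6=20, value 51+66+51=168
- option 2+option 3+option 5+option 6: time 4+6+7+6=23, value 66+51+13+30=160
- option 2+option 3+option 6: time 4+6+6=16, value 66+51+30=147
- option 1+option 2+option 6: time 10+4+6=20, value 51+66+30=147
Best: 168 marks.

168 marks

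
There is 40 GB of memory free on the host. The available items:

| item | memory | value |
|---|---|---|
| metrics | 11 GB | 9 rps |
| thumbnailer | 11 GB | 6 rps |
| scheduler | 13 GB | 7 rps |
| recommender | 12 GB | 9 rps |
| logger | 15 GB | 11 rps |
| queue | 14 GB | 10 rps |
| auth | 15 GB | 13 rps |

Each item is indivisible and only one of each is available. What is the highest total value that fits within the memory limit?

32 rps

Check high-value combinations within 40 GB:
- metrics+queue+auth: memory 11+14+15=40, value 9+10+13=32
- metrics+recommender+auth: memory 11+12+15=38, value 9+9+13=31
- metrics+logger+queue: memory 11+15+14=40, value 9+11+10=30
- metrics+recommender+logger: memory 11+12+15=38, value 9+9+11=29
Best: 32 rps.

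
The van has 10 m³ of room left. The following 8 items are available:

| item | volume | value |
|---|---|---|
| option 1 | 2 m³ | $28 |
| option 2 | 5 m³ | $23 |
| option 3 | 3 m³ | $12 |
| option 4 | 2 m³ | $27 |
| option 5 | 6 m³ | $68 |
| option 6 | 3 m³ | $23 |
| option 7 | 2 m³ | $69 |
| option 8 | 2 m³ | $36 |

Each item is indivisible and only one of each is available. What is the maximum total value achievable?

$173

Check high-value combinations within 10 m³:
- option 5+option 7+option 8: volume 6+2+2=10, value 68+69+36=173
- option 1+option 5+option 7: volume 2+6+2=10, value 28+68+69=165
- option 4+option 5+option 7: volume 2+6+2=10, value 27+68+69=164
Best: $173.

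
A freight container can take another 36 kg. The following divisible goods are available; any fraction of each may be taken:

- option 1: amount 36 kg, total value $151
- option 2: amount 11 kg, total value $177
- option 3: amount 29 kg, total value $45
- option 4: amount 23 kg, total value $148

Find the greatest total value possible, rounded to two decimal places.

333.39

Take in order of value per unit:
- option 2 (177/11 per unit): all 11 → value 177, running total 177.00
- option 4 (148/23 per unit): all 23 → value 148, running total 325.00
- option 1 (151/36 per unit): 2 of 36 → value 2×151/36 = 8.3889, running total 333.39
Total 333.39.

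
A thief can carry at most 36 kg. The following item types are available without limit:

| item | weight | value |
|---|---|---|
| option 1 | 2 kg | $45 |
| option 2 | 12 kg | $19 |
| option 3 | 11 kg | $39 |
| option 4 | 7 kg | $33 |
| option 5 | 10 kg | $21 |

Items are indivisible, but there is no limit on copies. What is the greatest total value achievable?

$810

Best value-per-unit is option 1 at 45/2, and filling with it alone uses weight 18×2=36. No mix of the others beats 18×45 = 810.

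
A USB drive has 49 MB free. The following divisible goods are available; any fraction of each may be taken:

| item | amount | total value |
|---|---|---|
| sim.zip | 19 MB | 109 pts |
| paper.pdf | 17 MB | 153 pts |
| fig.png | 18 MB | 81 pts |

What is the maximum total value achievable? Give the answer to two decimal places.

Take in order of value per unit:
- paper.pdf (153/17 per unit): all 17 → value 153, running total 153.00
- sim.zip (109/19 per unit): all 19 → value 109, running total 262.00
- fig.png (81/18 per unit): 13 of 18 → value 13×81/18 = 58.5000, running total 320.50
Total 320.50.

320.50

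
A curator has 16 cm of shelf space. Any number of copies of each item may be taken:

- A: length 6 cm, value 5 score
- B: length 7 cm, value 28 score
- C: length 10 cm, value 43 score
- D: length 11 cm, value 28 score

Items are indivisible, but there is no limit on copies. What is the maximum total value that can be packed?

56 score

Best value-per-unit is C at 43/10; filling with it alone gives 1×43 = 43.
Optimal mix: 2×B → length 14, value 56.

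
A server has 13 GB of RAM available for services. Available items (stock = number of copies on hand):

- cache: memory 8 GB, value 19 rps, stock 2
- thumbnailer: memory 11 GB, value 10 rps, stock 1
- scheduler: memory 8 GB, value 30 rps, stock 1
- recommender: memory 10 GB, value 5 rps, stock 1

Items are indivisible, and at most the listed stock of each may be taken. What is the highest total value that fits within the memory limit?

30 rps

Top feasible selections:
- 1×scheduler: memory 8, value 30
- 1×cache: memory 8, value 19
- 1×thumbnailer: memory 11, value 10
Best: 30 rps.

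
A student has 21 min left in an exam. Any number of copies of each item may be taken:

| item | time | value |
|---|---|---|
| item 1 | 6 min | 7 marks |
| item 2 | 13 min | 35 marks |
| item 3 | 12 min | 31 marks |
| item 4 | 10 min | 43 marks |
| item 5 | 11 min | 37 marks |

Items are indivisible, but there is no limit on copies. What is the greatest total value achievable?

Best value-per-unit is item 4 at 43/10, and filling with it alone uses time 2×10=20. No mix of the others beats 2×43 = 86.

86 marks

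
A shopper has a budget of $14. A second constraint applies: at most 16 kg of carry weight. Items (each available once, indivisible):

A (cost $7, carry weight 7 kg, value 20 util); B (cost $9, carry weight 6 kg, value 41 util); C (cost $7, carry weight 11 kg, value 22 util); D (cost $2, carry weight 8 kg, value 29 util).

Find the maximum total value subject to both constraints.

Feasible sets respecting both limits:
- B+D: cost 11, carry weight 14, value 70
- A+D: cost 9, carry weight 15, value 49
- B: cost 9, carry weight 6, value 41
Best: 70 util.

70 util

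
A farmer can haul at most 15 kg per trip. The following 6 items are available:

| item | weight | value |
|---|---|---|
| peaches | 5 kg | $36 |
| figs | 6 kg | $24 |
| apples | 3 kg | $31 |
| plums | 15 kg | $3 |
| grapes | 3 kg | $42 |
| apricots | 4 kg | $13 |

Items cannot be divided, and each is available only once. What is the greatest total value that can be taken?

$122

Check high-value combinations within 15 kg:
- peaches+apples+grapes+apricots: weight 5+3+3+4=15, value 36+31+42+13=122
- peaches+apples+grapes: weight 5+3+3=11, value 36+31+42=109
- peaches+figs+grapes: weight 5+6+3=14, value 36+24+42=102
- figs+apples+grapes: weight 6+3+3=12, value 24+31+42=97
- peaches+grapes+apricots: weight 5+3+4=12, value 36+42+13=91
Best: $122.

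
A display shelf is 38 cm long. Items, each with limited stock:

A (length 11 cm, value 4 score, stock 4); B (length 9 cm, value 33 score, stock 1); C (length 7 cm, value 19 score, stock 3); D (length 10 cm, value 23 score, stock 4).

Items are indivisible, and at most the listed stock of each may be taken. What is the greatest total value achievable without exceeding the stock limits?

Best selections within length 38 and stock limits:
- 1×B + 1×C + 2×D: length 36, value 98
- 1×B + 2×C + 1×D: length 33, value 94
- 1×B + 3×C: length 30, value 90
- 1×C + 3×D: length 37, value 88
Best: 98 score.

98 score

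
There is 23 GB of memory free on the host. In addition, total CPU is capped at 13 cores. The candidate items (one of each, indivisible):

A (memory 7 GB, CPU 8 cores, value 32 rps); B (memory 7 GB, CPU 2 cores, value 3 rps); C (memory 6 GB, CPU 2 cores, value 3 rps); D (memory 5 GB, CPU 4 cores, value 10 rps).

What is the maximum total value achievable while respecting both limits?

42 rps

Feasible sets respecting both limits:
- A+D: memory 12, CPU 12, value 42
- A+B+C: memory 20, CPU 12, value 38
- A+B: memory 14, CPU 10, value 35
Best: 42 rps.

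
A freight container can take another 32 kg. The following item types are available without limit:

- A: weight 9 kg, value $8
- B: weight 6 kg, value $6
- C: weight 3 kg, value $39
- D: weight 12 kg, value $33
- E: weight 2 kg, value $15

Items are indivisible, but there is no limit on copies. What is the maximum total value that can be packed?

Best value-per-unit is C at 39/3; filling with it alone gives 10×39 = 390.
Optimal mix: 10×C + 1×E → weight 32, value 405.

$405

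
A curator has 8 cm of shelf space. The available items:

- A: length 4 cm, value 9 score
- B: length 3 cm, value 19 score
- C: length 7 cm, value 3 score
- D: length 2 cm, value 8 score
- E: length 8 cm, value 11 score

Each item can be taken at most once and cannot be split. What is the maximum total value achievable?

Check high-value combinations within 8 cm:
- A+B: length 4+3=7, value 9+19=28
- B+D: length 3+2=5, value 19+8=27
- B: length 3, value 19
- A+D: length 4+2=6, value 9+8=17
Best: 28 score.

28 score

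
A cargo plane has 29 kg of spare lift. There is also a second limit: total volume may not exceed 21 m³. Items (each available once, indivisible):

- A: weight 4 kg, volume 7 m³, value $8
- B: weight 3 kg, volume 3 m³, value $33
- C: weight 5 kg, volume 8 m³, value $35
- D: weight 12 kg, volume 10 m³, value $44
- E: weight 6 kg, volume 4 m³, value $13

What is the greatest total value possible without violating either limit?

Feasible sets respecting both limits:
- B+C+D: weight 20, volume 21, value 112
- B+D+E: weight 21, volume 17, value 90
- A+B+D: weight 19, volume 20, value 85
- B+C+E: weight 14, volume 15, value 81
Best: $112.

$112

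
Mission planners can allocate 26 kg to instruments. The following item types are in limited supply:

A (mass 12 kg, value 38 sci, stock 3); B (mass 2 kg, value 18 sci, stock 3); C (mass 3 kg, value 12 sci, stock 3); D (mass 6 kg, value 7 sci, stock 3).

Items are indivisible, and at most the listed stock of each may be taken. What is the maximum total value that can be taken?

Top feasible selections:
- 1×A + 3×B + 2×C: mass 24, value 116
- 1×A + 2×B + 3×C: mass 25, value 110
- 1×A + 3×B + 1×C: mass 21, value 104
- 1×A + 3×B + 1×D: mass 24, value 99
Best: 116 sci.

116 sci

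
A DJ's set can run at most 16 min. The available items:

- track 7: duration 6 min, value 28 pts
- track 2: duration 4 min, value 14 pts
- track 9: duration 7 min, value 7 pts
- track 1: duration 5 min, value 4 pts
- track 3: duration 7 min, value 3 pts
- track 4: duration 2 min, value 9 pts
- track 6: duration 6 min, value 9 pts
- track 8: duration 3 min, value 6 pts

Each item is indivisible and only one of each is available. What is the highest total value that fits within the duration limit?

Check high-value combinations within 16 min:
- track 7+track 2+track 4+track 8: duration 6+4+2+3=15, value 28+14+9+6=57
- track 7+track 2+track 4: duration 6+4+2=12, value 28+14+9=51
- track 7+track 2+track 6: duration 6+4+6=16, value 28+14+9=51
- track 7+track 2+track 8: duration 6+4+3=13, value 28+14+6=48
Best: 57 pts.

57 pts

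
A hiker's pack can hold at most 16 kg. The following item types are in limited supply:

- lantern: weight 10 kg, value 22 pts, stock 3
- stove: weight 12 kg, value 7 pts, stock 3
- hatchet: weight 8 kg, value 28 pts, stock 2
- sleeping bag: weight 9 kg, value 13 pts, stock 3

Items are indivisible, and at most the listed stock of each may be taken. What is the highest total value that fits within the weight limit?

56 pts

Top feasible selections:
- 2×hatchet: weight 16, value 56
- 1×hatchet: weight 8, value 28
- 1×lantern: weight 10, value 22
Best: 56 pts.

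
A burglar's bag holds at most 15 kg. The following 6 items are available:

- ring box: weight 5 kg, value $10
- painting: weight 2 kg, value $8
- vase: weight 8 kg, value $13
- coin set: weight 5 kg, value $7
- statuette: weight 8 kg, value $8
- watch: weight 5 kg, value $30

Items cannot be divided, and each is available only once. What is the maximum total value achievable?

$51

Check high-value combinations within 15 kg:
- painting+vase+watch: weight 2+8+5=15, value 8+13+30=51
- ring box+painting+watch: weight 5+2+5=12, value 10+8+30=48
- ring box+coin set+watch: weight 5+5+5=15, value 10+7+30=47
Best: $51.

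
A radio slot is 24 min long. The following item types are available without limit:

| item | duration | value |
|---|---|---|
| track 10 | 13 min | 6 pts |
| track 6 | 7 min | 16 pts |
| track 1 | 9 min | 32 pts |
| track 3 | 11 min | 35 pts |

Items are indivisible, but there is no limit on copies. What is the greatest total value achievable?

70 pts

Best value-per-unit is track 1 at 32/9; filling with it alone gives 2×32 = 64.
Optimal mix: 2×track 3 → duration 22, value 70.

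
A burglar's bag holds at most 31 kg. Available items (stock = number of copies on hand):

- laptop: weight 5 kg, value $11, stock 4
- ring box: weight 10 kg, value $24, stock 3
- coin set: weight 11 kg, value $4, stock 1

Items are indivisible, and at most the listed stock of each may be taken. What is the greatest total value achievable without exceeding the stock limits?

Best selections within weight 31 and stock limits:
- 3×ring box: weight 30, value 72
- 2×laptop + 2×ring box: weight 30, value 70
- 4×laptop + 1×ring box: weight 30, value 68
- 1×laptop + 2×ring box: weight 25, value 59
Best: $72.

$72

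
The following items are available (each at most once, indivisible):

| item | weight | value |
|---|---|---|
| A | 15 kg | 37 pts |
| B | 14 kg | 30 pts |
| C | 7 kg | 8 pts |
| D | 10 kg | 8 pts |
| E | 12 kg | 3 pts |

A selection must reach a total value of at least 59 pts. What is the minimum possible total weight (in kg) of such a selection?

29

Subsets with value ≥ 59, sorted by total weight:
- A+B: weight 29, value 67
- A+B+C: weight 36, value 75
- A+B+D: weight 39, value 75
- A+B+E: weight 41, value 70
Minimum weight: 29 kg.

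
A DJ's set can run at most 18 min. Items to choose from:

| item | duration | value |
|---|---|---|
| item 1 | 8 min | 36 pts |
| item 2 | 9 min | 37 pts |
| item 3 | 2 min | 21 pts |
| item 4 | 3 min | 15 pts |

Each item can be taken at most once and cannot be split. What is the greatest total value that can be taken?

73 pts

Check high-value combinations within 18 min:
- item 2+item 3+item 4: duration 9+2+3=14, value 37+21+15=73
- item 1+item 2: duration 8+9=17, value 36+37=73
- item 1+item 3+item 4: duration 8+2+3=13, value 36+21+15=72
- item 2+item 3: duration 9+2=11, value 37+21=58
Best: 73 pts.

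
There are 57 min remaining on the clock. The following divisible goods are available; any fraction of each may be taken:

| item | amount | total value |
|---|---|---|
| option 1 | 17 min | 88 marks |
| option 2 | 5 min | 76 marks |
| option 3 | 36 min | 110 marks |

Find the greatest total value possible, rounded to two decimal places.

270.94

Take in order of value per unit:
- option 2 (76/5 per unit): all 5 → value 76, running total 76.00
- option 1 (88/17 per unit): all 17 → value 88, running total 164.00
- option 3 (110/36 per unit): 35 of 36 → value 35×110/36 = 106.9444, running total 270.94
Total 270.94.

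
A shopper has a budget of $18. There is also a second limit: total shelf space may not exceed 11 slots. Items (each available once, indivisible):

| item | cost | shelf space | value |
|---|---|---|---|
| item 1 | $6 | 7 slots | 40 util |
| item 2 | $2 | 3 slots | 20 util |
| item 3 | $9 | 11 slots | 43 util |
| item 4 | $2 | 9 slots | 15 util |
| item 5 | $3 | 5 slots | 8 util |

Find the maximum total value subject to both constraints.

60 util

Feasible sets respecting both limits:
- item 1+item 2: cost 8, shelf space 10, value 60
- item 3: cost 9, shelf space 11, value 43
- item 1: cost 6, shelf space 7, value 40
- item 2+item 5: cost 5, shelf space 8, value 28
Best: 60 util.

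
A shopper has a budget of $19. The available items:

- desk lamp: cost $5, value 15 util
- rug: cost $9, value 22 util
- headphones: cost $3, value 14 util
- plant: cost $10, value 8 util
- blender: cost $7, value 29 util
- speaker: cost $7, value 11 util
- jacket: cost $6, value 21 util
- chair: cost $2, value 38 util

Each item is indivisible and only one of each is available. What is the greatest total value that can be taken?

102 util

Check high-value combinations within $19:
- headphones+blender+jacket+chair: cost 3+7+6+2=18, value 14+29+21+38=102
- desk lamp+headphones+blender+chair: cost 5+3+7+2=17, value 15+14+29+38=96
- headphones+blender+speaker+chair: cost 3+7+7+2=19, value 14+29+11+38=92
- rug+blender+chair: cost 9+7+2=18, value 22+29+38=89
Best: 102 util.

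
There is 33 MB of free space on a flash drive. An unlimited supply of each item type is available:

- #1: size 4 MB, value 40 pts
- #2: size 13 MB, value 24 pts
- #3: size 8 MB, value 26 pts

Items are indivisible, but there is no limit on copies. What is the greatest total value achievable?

320 pts

Best value-per-unit is #1 at 40/4, and filling with it alone uses size 8×4=32. No mix of the others beats 8×40 = 320.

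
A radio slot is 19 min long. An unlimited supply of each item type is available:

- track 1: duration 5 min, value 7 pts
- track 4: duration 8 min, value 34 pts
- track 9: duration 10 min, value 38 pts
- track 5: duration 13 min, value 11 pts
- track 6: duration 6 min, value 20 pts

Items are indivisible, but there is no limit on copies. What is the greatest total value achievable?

Best value-per-unit is track 4 at 34/8; filling with it alone gives 2×34 = 68.
Optimal mix: 1×track 4 + 1×track 9 → duration 18, value 72.

72 pts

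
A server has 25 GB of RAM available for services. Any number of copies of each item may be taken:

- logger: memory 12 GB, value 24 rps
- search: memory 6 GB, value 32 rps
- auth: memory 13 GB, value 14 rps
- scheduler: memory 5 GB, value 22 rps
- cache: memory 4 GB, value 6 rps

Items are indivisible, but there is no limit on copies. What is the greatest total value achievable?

Best value-per-unit is search at 32/6, and filling with it alone uses memory 4×6=24. No mix of the others beats 4×32 = 128.

128 rps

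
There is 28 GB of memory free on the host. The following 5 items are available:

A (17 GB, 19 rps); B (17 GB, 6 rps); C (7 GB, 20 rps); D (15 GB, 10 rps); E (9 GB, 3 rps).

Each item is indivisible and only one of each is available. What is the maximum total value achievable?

39 rps

Check high-value combinations within 28 GB:
- A+C: memory 17+7=24, value 19+20=39
- C+D: memory 7+15=22, value 20+10=30
- B+C: memory 17+7=24, value 6+20=26
- C+E: memory 7+9=16, value 20+3=23
- A+E: memory 17+9=26, value 19+3=22
Best: 39 rps.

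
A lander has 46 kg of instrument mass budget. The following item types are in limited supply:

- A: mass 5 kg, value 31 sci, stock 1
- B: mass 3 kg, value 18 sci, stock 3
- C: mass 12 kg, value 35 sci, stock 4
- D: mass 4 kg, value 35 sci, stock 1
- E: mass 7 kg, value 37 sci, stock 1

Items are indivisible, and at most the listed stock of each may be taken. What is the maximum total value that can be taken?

Top feasible selections:
- 1×A + 2×B + 2×C + 1×D + 1×E: mass 46, value 209
- 3×B + 2×C + 1×D + 1×E: mass 44, value 196
- 1×A + 3×B + 1×C + 1×D + 1×E: mass 37, value 192
Best: 209 sci.

209 sci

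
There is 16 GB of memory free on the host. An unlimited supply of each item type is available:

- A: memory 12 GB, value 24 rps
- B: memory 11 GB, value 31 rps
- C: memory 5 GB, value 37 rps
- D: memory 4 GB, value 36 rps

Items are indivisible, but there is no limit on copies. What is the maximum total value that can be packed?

144 rps

Best value-per-unit is D at 36/4, and filling with it alone uses memory 4×4=16. No mix of the others beats 4×36 = 144.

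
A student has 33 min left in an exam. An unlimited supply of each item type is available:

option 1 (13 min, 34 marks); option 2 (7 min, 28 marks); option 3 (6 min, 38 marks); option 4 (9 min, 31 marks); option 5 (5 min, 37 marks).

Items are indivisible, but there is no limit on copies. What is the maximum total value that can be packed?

225 marks

Best value-per-unit is option 5 at 37/5; filling with it alone gives 6×37 = 222.
Optimal mix: 3×option 3 + 3×option 5 → time 33, value 225.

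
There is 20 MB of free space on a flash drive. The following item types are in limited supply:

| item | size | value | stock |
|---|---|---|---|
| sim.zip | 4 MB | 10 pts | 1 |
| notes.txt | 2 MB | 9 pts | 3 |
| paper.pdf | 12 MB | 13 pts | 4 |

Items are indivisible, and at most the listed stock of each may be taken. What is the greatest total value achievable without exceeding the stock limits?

41 pts

Top feasible selections:
- 1×sim.zip + 2×notes.txt + 1×paper.pdf: size 20, value 41
- 3×notes.txt + 1×paper.pdf: size 18, value 40
- 1×sim.zip + 3×notes.txt: size 10, value 37
- 1×sim.zip + 1×notes.txt + 1×paper.pdf: size 18, value 32
Best: 41 pts.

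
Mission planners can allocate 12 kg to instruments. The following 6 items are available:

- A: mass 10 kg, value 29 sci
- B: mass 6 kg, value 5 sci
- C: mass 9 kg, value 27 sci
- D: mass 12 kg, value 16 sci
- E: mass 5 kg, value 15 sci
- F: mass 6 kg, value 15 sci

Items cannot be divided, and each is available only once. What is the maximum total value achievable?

Check high-value combinations within 12 kg:
- E+F: mass 5+6=11, value 15+15=30
- A: mass 10, value 29
- C: mass 9, value 27
Best: 30 sci.

30 sci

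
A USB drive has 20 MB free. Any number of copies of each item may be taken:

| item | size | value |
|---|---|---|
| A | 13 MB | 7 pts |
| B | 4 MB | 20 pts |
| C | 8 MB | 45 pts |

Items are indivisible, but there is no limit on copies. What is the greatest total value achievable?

Best value-per-unit is C at 45/8; filling with it alone gives 2×45 = 90.
Optimal mix: 1×B + 2×C → size 20, value 110.

110 pts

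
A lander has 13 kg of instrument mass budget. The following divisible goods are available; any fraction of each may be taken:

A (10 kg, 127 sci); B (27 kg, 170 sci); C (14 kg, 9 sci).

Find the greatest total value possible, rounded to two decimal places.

Take in order of value per unit:
- A (127/10 per unit): all 10 → value 127, running total 127.00
- B (170/27 per unit): 3 of 27 → value 3×170/27 = 18.8889, running total 145.89
Total 145.89.

145.89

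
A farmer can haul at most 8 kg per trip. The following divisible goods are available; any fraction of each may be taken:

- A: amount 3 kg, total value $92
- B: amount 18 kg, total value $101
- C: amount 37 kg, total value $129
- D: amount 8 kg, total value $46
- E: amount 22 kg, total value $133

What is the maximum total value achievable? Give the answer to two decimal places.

122.23

Take in order of value per unit:
- A (92/3 per unit): all 3 → value 92, running total 92.00
- E (133/22 per unit): 5 of 22 → value 5×133/22 = 30.2273, running total 122.23
Total 122.23.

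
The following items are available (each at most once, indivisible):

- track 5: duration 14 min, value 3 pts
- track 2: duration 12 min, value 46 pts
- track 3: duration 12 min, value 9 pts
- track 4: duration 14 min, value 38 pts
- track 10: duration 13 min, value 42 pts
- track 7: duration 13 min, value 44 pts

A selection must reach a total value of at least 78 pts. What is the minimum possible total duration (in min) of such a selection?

Subsets with value ≥ 78, sorted by total duration:
- track 2+track 7: duration 25, value 90
- track 2+track 10: duration 25, value 88
- track 10+track 7: duration 26, value 86
- track 2+track 4: duration 26, value 84
Minimum duration: 25 min.

25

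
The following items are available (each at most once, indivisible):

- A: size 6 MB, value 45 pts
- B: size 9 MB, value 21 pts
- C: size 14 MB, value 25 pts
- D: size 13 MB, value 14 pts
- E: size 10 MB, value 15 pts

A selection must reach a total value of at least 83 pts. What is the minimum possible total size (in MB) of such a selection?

29

Subsets with value ≥ 83, sorted by total size:
- A+B+C: size 29, value 91
- A+C+E: size 30, value 85
- A+C+D: size 33, value 84
- A+B+D+E: size 38, value 95
Minimum size: 29 MB.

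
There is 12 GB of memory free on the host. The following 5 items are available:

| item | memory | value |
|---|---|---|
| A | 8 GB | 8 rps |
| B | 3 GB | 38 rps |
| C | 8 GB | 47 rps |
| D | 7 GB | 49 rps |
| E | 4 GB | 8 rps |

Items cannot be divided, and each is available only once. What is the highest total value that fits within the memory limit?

Check high-value combinations within 12 GB:
- B+D: memory 3+7=10, value 38+49=87
- B+C: memory 3+8=11, value 38+47=85
- D+E: memory 7+4=11, value 49+8=57
- C+E: memory 8+4=12, value 47+8=55
Best: 87 rps.

87 rps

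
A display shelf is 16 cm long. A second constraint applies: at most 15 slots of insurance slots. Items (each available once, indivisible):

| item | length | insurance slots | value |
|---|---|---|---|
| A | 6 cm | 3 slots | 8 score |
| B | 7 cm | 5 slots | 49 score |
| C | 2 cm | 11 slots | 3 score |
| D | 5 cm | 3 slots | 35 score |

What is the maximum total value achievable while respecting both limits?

84 score

Feasible sets respecting both limits:
- B+D: length 12, insurance slots 8, value 84
- A+B: length 13, insurance slots 8, value 57
- B: length 7, insurance slots 5, value 49
- A+D: length 11, insurance slots 6, value 43
Best: 84 score.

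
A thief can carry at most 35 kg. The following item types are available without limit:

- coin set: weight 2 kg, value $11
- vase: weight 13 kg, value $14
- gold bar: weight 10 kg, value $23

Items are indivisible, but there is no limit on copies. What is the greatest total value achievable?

Best value-per-unit is coin set at 11/2, and filling with it alone uses weight 17×2=34. No mix of the others beats 17×11 = 187.

$187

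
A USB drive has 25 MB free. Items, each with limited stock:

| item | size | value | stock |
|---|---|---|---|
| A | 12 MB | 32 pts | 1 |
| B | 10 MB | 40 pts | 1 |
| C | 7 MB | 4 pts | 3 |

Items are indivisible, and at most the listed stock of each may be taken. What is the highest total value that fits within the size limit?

72 pts

Best selections within size 25 and stock limits:
- 1×A + 1×B: size 22, value 72
- 1×B + 2×C: size 24, value 48
- 1×B + 1×C: size 17, value 44
Best: 72 pts.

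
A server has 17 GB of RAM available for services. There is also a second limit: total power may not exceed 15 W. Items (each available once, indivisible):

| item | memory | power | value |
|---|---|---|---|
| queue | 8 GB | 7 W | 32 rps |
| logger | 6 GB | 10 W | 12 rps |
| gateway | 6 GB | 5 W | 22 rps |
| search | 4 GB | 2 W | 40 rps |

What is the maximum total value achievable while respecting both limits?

72 rps

Feasible sets respecting both limits:
- queue+search: memory 12, power 9, value 72
- gateway+search: memory 10, power 7, value 62
- queue+gateway: memory 14, power 12, value 54
- logger+search: memory 10, power 12, value 52
Best: 72 rps.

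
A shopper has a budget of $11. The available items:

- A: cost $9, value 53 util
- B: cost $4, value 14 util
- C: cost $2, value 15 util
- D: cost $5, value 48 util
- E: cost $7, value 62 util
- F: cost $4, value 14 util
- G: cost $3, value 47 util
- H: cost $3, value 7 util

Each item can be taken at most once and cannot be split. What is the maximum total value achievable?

Check high-value combinations within $11:
- C+D+G: cost 2+5+3=10, value 15+48+47=110
- E+G: cost 7+3=10, value 62+47=109
- D+G+H: cost 5+3+3=11, value 48+47+7=102
- D+G: cost 5+3=8, value 48+47=95
- C+E: cost 2+7=9, value 15+62=77
Best: 110 util.

110 util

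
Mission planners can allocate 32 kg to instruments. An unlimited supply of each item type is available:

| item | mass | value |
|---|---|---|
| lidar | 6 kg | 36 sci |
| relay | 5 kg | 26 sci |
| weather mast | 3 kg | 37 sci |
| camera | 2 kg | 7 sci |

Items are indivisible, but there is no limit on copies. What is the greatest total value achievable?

Best value-per-unit is weather mast at 37/3; filling with it alone gives 10×37 = 370.
Optimal mix: 10×weather mast + 1×camera → mass 32, value 377.

377 sci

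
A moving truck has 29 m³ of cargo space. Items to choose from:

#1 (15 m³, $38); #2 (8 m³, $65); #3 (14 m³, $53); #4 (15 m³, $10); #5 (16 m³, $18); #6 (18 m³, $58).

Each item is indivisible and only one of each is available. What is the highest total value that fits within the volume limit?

Check high-value combinations within 29 m³:
- #2+#6: volume 8+18=26, value 65+58=123
- #2+#3: volume 8+14=22, value 65+53=118
- #1+#2: volume 15+8=23, value 38+65=103
- #1+#3: volume 15+14=29, value 38+53=91
Best: $123.

$123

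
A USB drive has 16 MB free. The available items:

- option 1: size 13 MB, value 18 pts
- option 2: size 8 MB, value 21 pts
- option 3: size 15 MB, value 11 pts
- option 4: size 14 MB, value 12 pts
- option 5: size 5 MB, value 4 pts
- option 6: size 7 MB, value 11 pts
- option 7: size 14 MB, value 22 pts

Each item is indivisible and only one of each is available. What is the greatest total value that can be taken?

32 pts

Check high-value combinations within 16 MB:
- option 2+option 6: size 8+7=15, value 21+11=32
- option 2+option 5: size 8+5=13, value 21+4=25
- option 7: size 14, value 22
- option 2: size 8, value 21
- option 1: size 13, value 18
Best: 32 pts.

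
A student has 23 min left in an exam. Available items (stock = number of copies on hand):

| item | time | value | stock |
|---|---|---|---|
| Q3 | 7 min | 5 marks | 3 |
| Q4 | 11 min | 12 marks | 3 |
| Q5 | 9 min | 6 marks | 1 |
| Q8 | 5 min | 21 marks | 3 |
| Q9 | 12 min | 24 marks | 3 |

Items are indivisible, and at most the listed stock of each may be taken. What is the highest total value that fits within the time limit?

68 marks

Best selections within time 23 and stock limits:
- 1×Q3 + 3×Q8: time 22, value 68
- 2×Q8 + 1×Q9: time 22, value 66
- 3×Q8: time 15, value 63
Best: 68 marks.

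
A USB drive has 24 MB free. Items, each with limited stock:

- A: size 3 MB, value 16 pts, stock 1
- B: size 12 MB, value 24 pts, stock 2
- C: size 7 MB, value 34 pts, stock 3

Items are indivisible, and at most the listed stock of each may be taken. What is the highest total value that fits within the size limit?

Best selections within size 24 and stock limits:
- 1×A + 3×C: size 24, value 118
- 3×C: size 21, value 102
- 1×A + 2×C: size 17, value 84
Best: 118 pts.

118 pts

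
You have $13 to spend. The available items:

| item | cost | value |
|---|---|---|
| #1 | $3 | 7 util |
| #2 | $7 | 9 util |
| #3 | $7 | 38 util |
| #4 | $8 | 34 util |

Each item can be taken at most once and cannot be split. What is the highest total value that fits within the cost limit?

45 util

Check high-value combinations within $13:
- #1+#3: cost 3+7=10, value 7+38=45
- #1+#4: cost 3+8=11, value 7+34=41
- #3: cost 7, value 38
- #4: cost 8, value 34
Best: 45 util.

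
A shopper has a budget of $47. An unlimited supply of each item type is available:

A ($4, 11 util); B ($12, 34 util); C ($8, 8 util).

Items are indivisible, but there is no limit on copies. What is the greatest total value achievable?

124 util

Best value-per-unit is B at 34/12; filling with it alone gives 3×34 = 102.
Optimal mix: 2×A + 3×B → cost 44, value 124.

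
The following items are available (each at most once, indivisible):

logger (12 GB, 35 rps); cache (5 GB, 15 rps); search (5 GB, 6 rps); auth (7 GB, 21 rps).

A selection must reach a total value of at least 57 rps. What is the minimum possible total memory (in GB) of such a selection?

24

Subsets with value ≥ 57, sorted by total memory:
- logger+cache+auth: memory 24, value 71
- logger+search+auth: memory 24, value 62
- logger+cache+search+auth: memory 29, value 77
Minimum memory: 24 GB.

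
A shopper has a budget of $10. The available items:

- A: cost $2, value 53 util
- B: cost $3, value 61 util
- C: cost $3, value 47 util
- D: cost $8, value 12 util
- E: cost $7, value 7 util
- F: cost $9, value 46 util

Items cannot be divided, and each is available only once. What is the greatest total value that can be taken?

This is a 0/1 knapsack; check combinations near the capacity.
- A+B+C: cost 2+3+3=8, value 53+61+47=161
- A+B: cost 2+3=5, value 53+61=114
- B+C: cost 3+3=6, value 61+47=108
- A+C: cost 2+3=5, value 53+47=100
- B+E: cost 3+7=10, value 61+7=68
Best: 161 util.

161 util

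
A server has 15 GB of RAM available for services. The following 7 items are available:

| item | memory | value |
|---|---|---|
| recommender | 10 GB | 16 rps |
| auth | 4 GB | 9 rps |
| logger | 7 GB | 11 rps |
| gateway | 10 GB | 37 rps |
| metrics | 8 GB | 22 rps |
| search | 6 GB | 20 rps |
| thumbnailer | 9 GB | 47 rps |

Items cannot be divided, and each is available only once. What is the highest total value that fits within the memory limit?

Check high-value combinations within 15 GB:
- search+thumbnailer: memory 6+9=15, value 20+47=67
- auth+thumbnailer: memory 4+9=13, value 9+47=56
- thumbnailer: memory 9, value 47
Best: 67 rps.

67 rps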